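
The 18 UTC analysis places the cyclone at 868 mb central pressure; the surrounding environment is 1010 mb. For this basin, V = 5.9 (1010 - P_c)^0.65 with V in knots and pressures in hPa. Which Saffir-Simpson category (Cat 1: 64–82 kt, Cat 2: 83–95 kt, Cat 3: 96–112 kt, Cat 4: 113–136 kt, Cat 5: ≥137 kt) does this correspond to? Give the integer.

ΔP = 1010 − 868 = 142 mb.
V ≈ 5.9 × 142^0.65 = 5.9 × 25.06 ≈ 148 kt.
148 kt falls in the Category 5 band.

5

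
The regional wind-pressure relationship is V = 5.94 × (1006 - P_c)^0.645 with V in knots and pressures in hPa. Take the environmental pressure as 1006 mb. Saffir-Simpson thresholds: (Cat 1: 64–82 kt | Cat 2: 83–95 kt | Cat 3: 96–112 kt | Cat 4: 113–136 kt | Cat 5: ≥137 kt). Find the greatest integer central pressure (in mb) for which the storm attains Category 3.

931 mb

Category 3 begins at V = 96 kt.
Required ΔP = (96/5.94)^(1/0.645) = 16.162^1.550 ≈ 74.75 mb.
P_c ≤ 1006 − 74.75 = 931.25, so the highest integer P_c is 931 mb.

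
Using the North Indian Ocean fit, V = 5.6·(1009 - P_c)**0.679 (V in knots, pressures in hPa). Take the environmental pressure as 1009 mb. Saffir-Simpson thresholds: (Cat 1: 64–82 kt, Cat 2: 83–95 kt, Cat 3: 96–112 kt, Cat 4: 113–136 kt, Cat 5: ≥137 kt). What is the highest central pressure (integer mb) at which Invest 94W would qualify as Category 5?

898 mb

Category 5 begins at V = 137 kt.
Required ΔP = (137/5.6)^(1/0.679) = 24.464^1.473 ≈ 110.91 mb.
P_c ≤ 1009 − 110.91 = 898.09, so the highest integer P_c is 898 mb.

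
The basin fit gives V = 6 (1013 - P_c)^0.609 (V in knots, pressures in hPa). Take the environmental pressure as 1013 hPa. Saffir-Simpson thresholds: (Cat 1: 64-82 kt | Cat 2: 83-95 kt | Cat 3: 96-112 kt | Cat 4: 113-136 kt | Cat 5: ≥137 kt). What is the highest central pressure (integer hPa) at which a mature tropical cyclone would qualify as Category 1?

Category 1 begins at V = 64 kt.
Required ΔP = (64/6)^(1/0.609) = 10.667^1.642 ≈ 48.76 hPa.
P_c ≤ 1013 − 48.76 = 964.24, so the highest integer P_c is 964 hPa.

964 hPa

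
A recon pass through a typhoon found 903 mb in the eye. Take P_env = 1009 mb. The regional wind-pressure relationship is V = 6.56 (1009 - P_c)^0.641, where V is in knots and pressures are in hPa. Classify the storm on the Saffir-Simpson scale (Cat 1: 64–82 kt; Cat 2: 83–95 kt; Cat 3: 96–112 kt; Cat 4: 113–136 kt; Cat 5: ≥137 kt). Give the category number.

4

ΔP = 1009 − 903 = 106 mb.
V ≈ 6.56 × 106^0.641 = 6.56 × 19.87 ≈ 130 kt.
130 kt falls in the Category 4 band.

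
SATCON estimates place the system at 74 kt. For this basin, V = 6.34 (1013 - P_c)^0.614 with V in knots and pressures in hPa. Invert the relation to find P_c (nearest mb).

ΔP = (V / 6.34)^(1/0.614) = (74/6.34)^1.629.
74/6.34 = 11.672; 11.672^1.629 ≈ 54.70 mb.
P_c = 1013 − 54.70 = 958.30 ≈ 958 mb.

958 mb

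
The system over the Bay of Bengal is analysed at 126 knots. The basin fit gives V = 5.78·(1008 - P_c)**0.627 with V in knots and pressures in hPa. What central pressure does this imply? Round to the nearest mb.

ΔP = (V / 5.78)^(1/0.627) = (126/5.78)^1.595.
126/5.78 = 21.799; 21.799^1.595 ≈ 136.36 mb.
P_c = 1008 − 136.36 = 871.64 ≈ 872 mb.

872 mb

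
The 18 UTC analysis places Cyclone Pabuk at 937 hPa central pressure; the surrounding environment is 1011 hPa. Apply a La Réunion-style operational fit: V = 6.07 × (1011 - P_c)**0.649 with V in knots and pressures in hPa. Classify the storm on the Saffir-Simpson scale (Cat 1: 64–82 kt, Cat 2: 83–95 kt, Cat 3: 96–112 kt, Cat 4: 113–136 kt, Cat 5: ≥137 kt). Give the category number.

ΔP = 1011 − 937 = 74 hPa.
V ≈ 6.07 × 74^0.649 = 6.07 × 16.34 ≈ 99 kt.
99 kt falls in the Category 3 band.

3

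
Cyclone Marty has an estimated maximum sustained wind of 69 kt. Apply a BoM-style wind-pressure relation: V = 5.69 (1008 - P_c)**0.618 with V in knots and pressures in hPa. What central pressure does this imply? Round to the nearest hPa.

ΔP = (V / 5.69)^(1/0.618) = (69/5.69)^1.618.
69/5.69 = 12.127; 12.127^1.618 ≈ 56.70 hPa.
P_c = 1008 − 56.70 = 951.30 ≈ 951 hPa.

951 hPa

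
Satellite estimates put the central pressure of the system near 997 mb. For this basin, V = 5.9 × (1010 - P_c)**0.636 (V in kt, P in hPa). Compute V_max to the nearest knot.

30 kt

ΔP = 1010 − 997 = 13 mb.
13^0.636 ≈ 5.111.
V ≈ 5.9 × 5.111 ≈ 30.2 kt.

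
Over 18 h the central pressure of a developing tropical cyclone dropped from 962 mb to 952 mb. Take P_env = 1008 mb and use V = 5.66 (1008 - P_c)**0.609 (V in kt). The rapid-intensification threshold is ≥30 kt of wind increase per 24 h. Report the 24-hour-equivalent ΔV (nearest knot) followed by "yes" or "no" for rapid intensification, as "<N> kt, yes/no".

V₁: ΔP = 46, V ≈ 5.66 × 46^0.609 ≈ 58.27 kt.
V₂: ΔP = 56, V ≈ 5.66 × 56^0.609 ≈ 65.68 kt.
ΔV over 18 h = 7.41 kt → 24 h equivalent = 7.41 × 24/18 ≈ 9.88 kt.
10 kt < 30 kt ⇒ not rapid intensification.

10 kt, no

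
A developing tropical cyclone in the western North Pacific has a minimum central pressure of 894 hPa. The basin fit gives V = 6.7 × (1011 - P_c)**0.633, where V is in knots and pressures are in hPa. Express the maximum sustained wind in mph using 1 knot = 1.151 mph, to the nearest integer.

157 mph

ΔP = 1011 − 894 = 117 hPa.
V ≈ 6.7 × 117^0.633 = 6.7 × 20.378 ≈ 136.533 kt.
136.533 × 1.151 ≈ 157.15 mph → 157 mph.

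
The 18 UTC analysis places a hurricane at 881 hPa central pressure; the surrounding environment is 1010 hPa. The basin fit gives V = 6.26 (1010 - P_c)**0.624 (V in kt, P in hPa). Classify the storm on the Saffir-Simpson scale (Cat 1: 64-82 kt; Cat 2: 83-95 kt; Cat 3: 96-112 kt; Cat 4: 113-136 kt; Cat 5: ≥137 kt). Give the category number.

ΔP = 1010 − 881 = 129 hPa.
V ≈ 6.26 × 129^0.624 = 6.26 × 20.75 ≈ 130 kt.
130 kt falls in the Category 4 band.

4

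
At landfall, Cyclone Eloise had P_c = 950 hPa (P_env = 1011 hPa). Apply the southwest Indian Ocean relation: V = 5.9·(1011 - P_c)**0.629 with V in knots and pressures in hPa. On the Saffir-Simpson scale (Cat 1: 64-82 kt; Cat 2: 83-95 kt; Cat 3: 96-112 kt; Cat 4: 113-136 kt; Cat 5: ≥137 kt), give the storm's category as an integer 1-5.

1

ΔP = 1011 − 950 = 61 hPa.
V ≈ 5.9 × 61^0.629 = 5.9 × 13.27 ≈ 78 kt.
78 kt falls in the Category 1 band.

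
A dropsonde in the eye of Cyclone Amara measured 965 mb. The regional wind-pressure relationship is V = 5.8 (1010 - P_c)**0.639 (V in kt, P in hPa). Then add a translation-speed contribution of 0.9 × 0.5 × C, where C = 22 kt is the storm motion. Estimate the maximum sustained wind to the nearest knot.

76 kt

ΔP = 1010 − 965 = 45 mb.
45^0.639 ≈ 11.387.
V ≈ 5.8 × 11.387 ≈ 66.0 kt.
Translation term: 0.9 × 0.5 × 22 = 9.9 kt.
Corrected V ≈ 75.9 kt → 76 kt.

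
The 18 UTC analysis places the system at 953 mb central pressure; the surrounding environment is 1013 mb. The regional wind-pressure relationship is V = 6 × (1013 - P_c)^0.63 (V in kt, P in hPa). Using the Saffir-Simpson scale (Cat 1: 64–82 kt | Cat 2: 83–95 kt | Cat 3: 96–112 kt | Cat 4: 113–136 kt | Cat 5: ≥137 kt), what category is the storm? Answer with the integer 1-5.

ΔP = 1013 − 953 = 60 mb.
V ≈ 6 × 60^0.63 = 6 × 13.19 ≈ 79 kt.
79 kt falls in the Category 1 band.

1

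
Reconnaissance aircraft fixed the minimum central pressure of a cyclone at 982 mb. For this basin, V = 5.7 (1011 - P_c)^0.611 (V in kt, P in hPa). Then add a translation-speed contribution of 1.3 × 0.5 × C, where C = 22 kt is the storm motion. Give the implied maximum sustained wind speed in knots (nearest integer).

59 kt

ΔP = 1011 − 982 = 29 mb.
29^0.611 ≈ 7.826.
V ≈ 5.7 × 7.826 ≈ 44.6 kt.
Translation term: 1.3 × 0.5 × 22 = 14.3 kt.
Corrected V ≈ 58.9 kt → 59 kt.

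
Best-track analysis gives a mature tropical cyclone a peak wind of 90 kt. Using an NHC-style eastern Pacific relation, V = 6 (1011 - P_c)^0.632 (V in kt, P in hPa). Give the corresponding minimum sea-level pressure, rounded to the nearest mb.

938 mb

ΔP = (V / 6)^(1/0.632) = (90/6)^1.582.
90/6 = 15.000; 15.000^1.582 ≈ 72.59 mb.
P_c = 1011 − 72.59 = 938.41 ≈ 938 mb.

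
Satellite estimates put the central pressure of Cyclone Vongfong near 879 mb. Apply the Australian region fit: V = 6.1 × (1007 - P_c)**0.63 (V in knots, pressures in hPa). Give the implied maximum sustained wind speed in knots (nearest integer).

ΔP = 1007 − 879 = 128 mb.
128^0.63 ≈ 21.259.
V ≈ 6.1 × 21.259 ≈ 129.7 kt.

130 kt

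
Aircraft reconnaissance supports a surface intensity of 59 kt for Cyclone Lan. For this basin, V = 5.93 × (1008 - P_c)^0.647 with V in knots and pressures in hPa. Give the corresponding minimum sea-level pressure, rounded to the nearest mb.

973 mb

ΔP = (V / 5.93)^(1/0.647) = (59/5.93)^1.546.
59/5.93 = 9.949; 9.949^1.546 ≈ 34.85 mb.
P_c = 1008 − 34.85 = 973.15 ≈ 973 mb.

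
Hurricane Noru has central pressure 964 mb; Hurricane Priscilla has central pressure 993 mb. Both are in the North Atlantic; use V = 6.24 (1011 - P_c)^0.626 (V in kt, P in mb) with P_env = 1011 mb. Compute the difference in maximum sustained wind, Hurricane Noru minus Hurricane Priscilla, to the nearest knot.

Hurricane Noru: ΔP = 47; V ≈ 6.24 × 47^0.626 ≈ 69.49 kt.
Hurricane Priscilla: ΔP = 18; V ≈ 6.24 × 18^0.626 ≈ 38.11 kt.
Difference ≈ 69.49 − 38.11 = 31.38 → 31 kt.

31 kt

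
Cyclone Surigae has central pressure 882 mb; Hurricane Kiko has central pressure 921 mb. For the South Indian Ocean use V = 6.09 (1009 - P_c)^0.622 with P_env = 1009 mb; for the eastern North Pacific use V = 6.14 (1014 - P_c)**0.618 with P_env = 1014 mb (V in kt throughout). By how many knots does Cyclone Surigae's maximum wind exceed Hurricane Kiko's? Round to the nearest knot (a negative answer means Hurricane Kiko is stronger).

23 kt

Cyclone Surigae: ΔP = 127; V ≈ 6.09 × 127^0.622 ≈ 123.93 kt.
Hurricane Kiko: ΔP = 93; V ≈ 6.14 × 93^0.618 ≈ 101.09 kt.
Difference ≈ 123.93 − 101.09 = 22.84 → 23 kt.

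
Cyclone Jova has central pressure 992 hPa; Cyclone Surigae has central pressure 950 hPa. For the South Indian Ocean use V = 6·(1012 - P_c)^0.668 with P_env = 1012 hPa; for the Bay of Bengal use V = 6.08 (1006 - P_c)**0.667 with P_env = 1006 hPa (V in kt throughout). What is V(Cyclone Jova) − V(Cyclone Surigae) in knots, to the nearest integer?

-45 kt

Cyclone Jova: ΔP = 20; V ≈ 6 × 20^0.668 ≈ 44.39 kt.
Cyclone Surigae: ΔP = 56; V ≈ 6.08 × 56^0.667 ≈ 89.11 kt.
Difference ≈ 44.39 − 89.11 = -44.72 → -45 kt.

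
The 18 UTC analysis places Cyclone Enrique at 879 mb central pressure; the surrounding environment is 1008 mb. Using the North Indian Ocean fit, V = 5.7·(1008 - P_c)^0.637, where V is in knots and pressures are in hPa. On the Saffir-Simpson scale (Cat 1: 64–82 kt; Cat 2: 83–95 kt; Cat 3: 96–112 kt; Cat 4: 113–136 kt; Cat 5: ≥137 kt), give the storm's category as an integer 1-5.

ΔP = 1008 − 879 = 129 mb.
V ≈ 5.7 × 129^0.637 = 5.7 × 22.10 ≈ 126 kt.
126 kt falls in the Category 4 band.

4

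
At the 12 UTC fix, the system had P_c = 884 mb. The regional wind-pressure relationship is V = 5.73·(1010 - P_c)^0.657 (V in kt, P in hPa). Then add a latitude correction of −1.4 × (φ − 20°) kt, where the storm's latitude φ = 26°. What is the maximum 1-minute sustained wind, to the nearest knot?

129 kt

ΔP = 1010 − 884 = 126 mb.
126^0.657 ≈ 23.985.
V ≈ 5.73 × 23.985 ≈ 137.4 kt.
Latitude correction: −1.4 × (26 − 20) = -8.4 kt.
Corrected V ≈ 129 kt → 129 kt.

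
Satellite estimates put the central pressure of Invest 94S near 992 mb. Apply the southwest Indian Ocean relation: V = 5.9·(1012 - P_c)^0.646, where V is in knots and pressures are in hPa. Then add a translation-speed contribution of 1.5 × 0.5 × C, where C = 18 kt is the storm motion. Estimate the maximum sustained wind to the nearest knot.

54 kt

ΔP = 1012 − 992 = 20 mb.
20^0.646 ≈ 6.926.
V ≈ 5.9 × 6.926 ≈ 40.9 kt.
Translation term: 1.5 × 0.5 × 18 = 13.5 kt.
Corrected V ≈ 54.4 kt → 54 kt.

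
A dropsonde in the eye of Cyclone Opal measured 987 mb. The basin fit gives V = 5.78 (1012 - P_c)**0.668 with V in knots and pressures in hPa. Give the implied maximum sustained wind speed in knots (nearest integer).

50 kt

ΔP = 1012 − 987 = 25 mb.
25^0.668 ≈ 8.587.
V ≈ 5.78 × 8.587 ≈ 49.6 kt.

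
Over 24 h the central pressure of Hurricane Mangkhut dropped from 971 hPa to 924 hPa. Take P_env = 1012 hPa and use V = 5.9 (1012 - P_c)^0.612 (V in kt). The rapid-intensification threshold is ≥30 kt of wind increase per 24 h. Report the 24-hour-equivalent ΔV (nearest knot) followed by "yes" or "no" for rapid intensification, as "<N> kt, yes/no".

34 kt, yes

V₁: ΔP = 41, V ≈ 5.9 × 41^0.612 ≈ 57.26 kt.
V₂: ΔP = 88, V ≈ 5.9 × 88^0.612 ≈ 91.39 kt.
ΔV over 24 h = 34.13 kt → 24 h equivalent = 34.13 × 24/24 ≈ 34.13 kt.
34 kt ≥ 30 kt ⇒ rapid intensification.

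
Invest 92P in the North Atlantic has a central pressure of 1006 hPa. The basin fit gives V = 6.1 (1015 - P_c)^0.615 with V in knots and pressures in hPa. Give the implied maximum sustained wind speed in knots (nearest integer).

24 kt

ΔP = 1015 − 1006 = 9 hPa.
9^0.615 ≈ 3.862.
V ≈ 6.1 × 3.862 ≈ 23.6 kt.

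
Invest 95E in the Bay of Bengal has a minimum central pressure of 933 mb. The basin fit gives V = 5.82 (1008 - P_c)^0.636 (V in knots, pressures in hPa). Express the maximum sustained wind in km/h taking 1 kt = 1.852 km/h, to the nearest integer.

ΔP = 1008 − 933 = 75 mb.
V ≈ 5.82 × 75^0.636 = 5.82 × 15.579 ≈ 90.670 kt.
90.670 × 1.852 ≈ 167.92 km/h → 168 km/h.

168 km/h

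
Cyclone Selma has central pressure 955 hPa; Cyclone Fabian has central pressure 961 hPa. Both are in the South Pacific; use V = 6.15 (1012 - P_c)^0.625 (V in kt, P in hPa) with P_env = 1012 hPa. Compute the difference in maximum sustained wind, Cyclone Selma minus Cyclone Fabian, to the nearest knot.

5 kt

Cyclone Selma: ΔP = 57; V ≈ 6.15 × 57^0.625 ≈ 76.97 kt.
Cyclone Fabian: ΔP = 51; V ≈ 6.15 × 51^0.625 ≈ 71.80 kt.
Difference ≈ 76.97 − 71.80 = 5.17 → 5 kt.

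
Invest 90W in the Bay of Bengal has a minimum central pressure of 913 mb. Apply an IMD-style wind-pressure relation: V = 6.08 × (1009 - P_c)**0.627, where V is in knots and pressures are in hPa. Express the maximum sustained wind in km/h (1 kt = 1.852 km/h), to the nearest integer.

ΔP = 1009 − 913 = 96 mb.
V ≈ 6.08 × 96^0.627 = 6.08 × 17.494 ≈ 106.362 kt.
106.362 × 1.852 ≈ 196.98 km/h → 197 km/h.

197 km/h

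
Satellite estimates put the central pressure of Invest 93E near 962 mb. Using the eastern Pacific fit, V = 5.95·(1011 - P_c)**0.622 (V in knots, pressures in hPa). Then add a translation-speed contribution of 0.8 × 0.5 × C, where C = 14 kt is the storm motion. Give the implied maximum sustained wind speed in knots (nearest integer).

73 kt

ΔP = 1011 − 962 = 49 mb.
49^0.622 ≈ 11.254.
V ≈ 5.95 × 11.254 ≈ 67.0 kt.
Translation term: 0.8 × 0.5 × 14 = 5.6 kt.
Corrected V ≈ 72.6 kt → 73 kt.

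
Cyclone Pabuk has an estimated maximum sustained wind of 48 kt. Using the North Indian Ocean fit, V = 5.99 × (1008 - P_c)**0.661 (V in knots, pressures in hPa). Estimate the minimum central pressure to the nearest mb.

ΔP = (V / 5.99)^(1/0.661) = (48/5.99)^1.513.
48/5.99 = 8.013; 8.013^1.513 ≈ 23.30 mb.
P_c = 1008 − 23.30 = 984.70 ≈ 985 mb.

985 mb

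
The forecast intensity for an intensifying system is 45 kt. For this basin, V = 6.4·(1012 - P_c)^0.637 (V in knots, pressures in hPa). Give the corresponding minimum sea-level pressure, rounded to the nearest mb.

ΔP = (V / 6.4)^(1/0.637) = (45/6.4)^1.570.
45/6.4 = 7.031; 7.031^1.570 ≈ 21.37 mb.
P_c = 1012 − 21.37 = 990.63 ≈ 991 mb.

991 mb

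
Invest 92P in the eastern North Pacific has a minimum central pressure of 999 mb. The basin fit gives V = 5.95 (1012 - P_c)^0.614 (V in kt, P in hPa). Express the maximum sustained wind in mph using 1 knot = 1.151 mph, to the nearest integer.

ΔP = 1012 − 999 = 13 mb.
V ≈ 5.95 × 13^0.614 = 5.95 × 4.830 ≈ 28.739 kt.
28.739 × 1.151 ≈ 33.08 mph → 33 mph.

33 mph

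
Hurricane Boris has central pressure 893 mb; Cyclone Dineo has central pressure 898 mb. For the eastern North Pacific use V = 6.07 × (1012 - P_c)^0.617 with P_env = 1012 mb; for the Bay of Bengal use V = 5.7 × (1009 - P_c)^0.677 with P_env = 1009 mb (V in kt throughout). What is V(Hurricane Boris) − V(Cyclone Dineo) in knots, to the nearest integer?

-22 kt

Hurricane Boris: ΔP = 119; V ≈ 6.07 × 119^0.617 ≈ 115.82 kt.
Cyclone Dineo: ΔP = 111; V ≈ 5.7 × 111^0.677 ≈ 138.22 kt.
Difference ≈ 115.82 − 138.22 = -22.40 → -22 kt.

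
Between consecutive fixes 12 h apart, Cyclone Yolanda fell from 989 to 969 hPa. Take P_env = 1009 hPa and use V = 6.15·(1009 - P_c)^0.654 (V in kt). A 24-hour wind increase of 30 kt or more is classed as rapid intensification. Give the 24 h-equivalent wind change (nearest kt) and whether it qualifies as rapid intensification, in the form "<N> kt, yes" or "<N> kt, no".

V₁: ΔP = 20, V ≈ 6.15 × 20^0.654 ≈ 43.63 kt.
V₂: ΔP = 40, V ≈ 6.15 × 40^0.654 ≈ 68.65 kt.
ΔV over 12 h = 25.02 kt → 24 h equivalent = 25.02 × 24/12 ≈ 50.04 kt.
50 kt ≥ 30 kt ⇒ rapid intensification.

50 kt, yes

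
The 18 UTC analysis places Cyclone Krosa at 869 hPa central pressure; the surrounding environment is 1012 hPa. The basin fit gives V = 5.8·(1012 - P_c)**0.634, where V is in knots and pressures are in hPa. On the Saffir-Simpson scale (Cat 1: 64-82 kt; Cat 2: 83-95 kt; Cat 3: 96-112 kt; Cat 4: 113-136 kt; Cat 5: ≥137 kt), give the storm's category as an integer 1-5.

ΔP = 1012 − 869 = 143 hPa.
V ≈ 5.8 × 143^0.634 = 5.8 × 23.25 ≈ 135 kt.
135 kt falls in the Category 4 band.

4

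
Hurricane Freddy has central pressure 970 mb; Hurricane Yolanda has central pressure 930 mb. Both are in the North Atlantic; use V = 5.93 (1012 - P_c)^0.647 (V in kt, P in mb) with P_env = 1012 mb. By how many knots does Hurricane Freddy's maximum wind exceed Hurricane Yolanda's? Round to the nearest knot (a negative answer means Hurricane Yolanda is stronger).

Hurricane Freddy: ΔP = 42; V ≈ 5.93 × 42^0.647 ≈ 66.57 kt.
Hurricane Yolanda: ΔP = 82; V ≈ 5.93 × 82^0.647 ≈ 102.63 kt.
Difference ≈ 66.57 − 102.63 = -36.06 → -36 kt.

-36 kt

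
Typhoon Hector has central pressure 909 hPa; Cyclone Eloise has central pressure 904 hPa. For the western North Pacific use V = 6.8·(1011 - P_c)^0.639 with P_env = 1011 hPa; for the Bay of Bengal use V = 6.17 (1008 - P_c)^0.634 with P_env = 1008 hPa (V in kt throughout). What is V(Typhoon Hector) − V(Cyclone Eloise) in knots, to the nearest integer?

13 kt

Typhoon Hector: ΔP = 102; V ≈ 6.8 × 102^0.639 ≈ 130.62 kt.
Cyclone Eloise: ΔP = 104; V ≈ 6.17 × 104^0.634 ≈ 117.24 kt.
Difference ≈ 130.62 − 117.24 = 13.38 → 13 kt.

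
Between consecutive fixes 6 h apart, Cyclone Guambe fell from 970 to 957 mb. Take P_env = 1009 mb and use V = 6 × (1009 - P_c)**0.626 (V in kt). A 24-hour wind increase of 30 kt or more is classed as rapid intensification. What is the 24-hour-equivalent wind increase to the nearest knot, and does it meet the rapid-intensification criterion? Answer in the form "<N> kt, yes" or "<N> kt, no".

47 kt, yes

V₁: ΔP = 39, V ≈ 6 × 39^0.626 ≈ 59.45 kt.
V₂: ΔP = 52, V ≈ 6 × 52^0.626 ≈ 71.18 kt.
ΔV over 6 h = 11.73 kt → 24 h equivalent = 11.73 × 24/6 ≈ 46.92 kt.
47 kt ≥ 30 kt ⇒ rapid intensification.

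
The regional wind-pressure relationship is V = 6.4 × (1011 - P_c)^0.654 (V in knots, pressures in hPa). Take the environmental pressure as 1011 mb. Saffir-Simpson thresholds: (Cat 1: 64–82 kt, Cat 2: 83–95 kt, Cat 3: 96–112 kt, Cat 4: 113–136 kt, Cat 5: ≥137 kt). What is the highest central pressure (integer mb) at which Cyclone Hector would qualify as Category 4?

Category 4 begins at V = 113 kt.
Required ΔP = (113/6.4)^(1/0.654) = 17.656^1.529 ≈ 80.64 mb.
P_c ≤ 1011 − 80.64 = 930.36, so the highest integer P_c is 930 mb.

930 mb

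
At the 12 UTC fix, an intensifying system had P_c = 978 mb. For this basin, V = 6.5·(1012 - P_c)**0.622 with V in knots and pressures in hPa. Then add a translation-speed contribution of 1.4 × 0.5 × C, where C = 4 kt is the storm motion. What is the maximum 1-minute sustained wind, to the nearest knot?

61 kt

ΔP = 1012 − 978 = 34 mb.
34^0.622 ≈ 8.966.
V ≈ 6.5 × 8.966 ≈ 58.3 kt.
Translation term: 1.4 × 0.5 × 4 = 2.8 kt.
Corrected V ≈ 61.1 kt → 61 kt.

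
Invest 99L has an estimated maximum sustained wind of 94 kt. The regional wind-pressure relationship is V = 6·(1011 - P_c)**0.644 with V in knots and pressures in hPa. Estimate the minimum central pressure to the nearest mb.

ΔP = (V / 6)^(1/0.644) = (94/6)^1.553.
94/6 = 15.667; 15.667^1.553 ≈ 71.71 mb.
P_c = 1011 − 71.71 = 939.29 ≈ 939 mb.

939 mb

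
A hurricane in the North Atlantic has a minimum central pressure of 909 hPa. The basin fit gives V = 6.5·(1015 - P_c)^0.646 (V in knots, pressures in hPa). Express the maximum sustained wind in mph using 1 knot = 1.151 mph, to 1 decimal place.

ΔP = 1015 − 909 = 106 hPa.
V ≈ 6.5 × 106^0.646 = 6.5 × 20.340 ≈ 132.209 kt.
132.209 × 1.151 ≈ 152.17 mph → 152.2 mph.

152.2 mph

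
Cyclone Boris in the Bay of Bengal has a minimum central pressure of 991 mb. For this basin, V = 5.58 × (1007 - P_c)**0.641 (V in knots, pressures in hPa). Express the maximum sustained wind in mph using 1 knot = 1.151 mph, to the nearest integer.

38 mph

ΔP = 1007 − 991 = 16 mb.
V ≈ 5.58 × 16^0.641 = 5.58 × 5.913 ≈ 32.997 kt.
32.997 × 1.151 ≈ 37.98 mph → 38 mph.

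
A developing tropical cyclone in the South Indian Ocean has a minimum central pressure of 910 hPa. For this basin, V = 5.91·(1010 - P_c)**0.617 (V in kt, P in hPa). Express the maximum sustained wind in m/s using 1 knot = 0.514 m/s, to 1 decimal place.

ΔP = 1010 − 910 = 100 hPa.
V ≈ 5.91 × 100^0.617 = 5.91 × 17.140 ≈ 101.295 kt.
101.295 × 0.514 ≈ 52.07 m/s → 52.1 m/s.

52.1 m/s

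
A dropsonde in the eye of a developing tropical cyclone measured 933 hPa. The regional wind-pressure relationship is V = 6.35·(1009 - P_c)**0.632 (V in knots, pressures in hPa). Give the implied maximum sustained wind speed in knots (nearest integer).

98 kt

ΔP = 1009 − 933 = 76 hPa.
76^0.632 ≈ 15.441.
V ≈ 6.35 × 15.441 ≈ 98.1 kt.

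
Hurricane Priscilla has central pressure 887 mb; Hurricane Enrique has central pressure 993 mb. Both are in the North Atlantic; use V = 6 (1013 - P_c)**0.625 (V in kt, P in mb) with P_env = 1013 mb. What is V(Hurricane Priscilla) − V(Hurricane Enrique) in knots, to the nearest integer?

84 kt

Hurricane Priscilla: ΔP = 126; V ≈ 6 × 126^0.625 ≈ 123.28 kt.
Hurricane Enrique: ΔP = 20; V ≈ 6 × 20^0.625 ≈ 39.02 kt.
Difference ≈ 123.28 − 39.02 = 84.26 → 84 kt.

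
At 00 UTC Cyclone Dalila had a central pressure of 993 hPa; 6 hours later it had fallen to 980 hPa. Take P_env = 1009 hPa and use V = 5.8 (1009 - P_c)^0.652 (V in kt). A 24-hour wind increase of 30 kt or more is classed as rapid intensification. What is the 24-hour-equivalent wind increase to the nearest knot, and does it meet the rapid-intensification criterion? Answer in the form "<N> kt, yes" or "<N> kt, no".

V₁: ΔP = 16, V ≈ 5.8 × 16^0.652 ≈ 35.36 kt.
V₂: ΔP = 29, V ≈ 5.8 × 29^0.652 ≈ 52.11 kt.
ΔV over 6 h = 16.75 kt → 24 h equivalent = 16.75 × 24/6 ≈ 67.00 kt.
67 kt ≥ 30 kt ⇒ rapid intensification.

67 kt, yes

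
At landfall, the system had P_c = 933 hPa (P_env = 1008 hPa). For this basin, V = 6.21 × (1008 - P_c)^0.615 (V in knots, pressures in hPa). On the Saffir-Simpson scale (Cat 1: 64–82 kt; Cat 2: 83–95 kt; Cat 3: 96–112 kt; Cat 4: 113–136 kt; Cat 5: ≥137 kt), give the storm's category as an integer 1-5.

2

ΔP = 1008 − 933 = 75 hPa.
V ≈ 6.21 × 75^0.615 = 6.21 × 14.23 ≈ 88 kt.
88 kt falls in the Category 2 band.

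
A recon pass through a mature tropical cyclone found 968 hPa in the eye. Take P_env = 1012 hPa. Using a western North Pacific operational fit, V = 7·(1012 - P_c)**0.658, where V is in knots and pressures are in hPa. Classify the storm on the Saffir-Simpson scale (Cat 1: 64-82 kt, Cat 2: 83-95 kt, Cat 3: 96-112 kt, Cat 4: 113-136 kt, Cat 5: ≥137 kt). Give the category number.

ΔP = 1012 − 968 = 44 hPa.
V ≈ 7 × 44^0.658 = 7 × 12.06 ≈ 84 kt.
84 kt falls in the Category 2 band.

2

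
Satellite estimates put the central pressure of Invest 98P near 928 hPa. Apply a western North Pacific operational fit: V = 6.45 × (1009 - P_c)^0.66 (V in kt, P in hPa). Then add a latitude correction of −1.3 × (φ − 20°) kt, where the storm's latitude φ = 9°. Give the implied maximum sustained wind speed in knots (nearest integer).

ΔP = 1009 − 928 = 81 hPa.
81^0.66 ≈ 18.180.
V ≈ 6.45 × 18.180 ≈ 117.3 kt.
Latitude correction: −1.3 × (9 − 20) = 14.3 kt.
Corrected V ≈ 131.6 kt → 132 kt.

132 kt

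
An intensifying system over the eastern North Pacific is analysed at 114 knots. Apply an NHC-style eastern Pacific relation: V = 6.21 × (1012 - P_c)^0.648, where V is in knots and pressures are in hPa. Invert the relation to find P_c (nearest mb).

923 mb

ΔP = (V / 6.21)^(1/0.648) = (114/6.21)^1.543.
114/6.21 = 18.357; 18.357^1.543 ≈ 89.19 mb.
P_c = 1012 − 89.19 = 922.81 ≈ 923 mb.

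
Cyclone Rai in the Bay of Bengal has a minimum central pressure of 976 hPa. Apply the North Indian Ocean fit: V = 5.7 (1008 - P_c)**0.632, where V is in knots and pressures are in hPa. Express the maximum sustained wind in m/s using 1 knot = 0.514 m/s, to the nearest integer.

ΔP = 1008 − 976 = 32 hPa.
V ≈ 5.7 × 32^0.632 = 5.7 × 8.938 ≈ 50.948 kt.
50.948 × 0.514 ≈ 26.19 m/s → 26 m/s.

26 m/s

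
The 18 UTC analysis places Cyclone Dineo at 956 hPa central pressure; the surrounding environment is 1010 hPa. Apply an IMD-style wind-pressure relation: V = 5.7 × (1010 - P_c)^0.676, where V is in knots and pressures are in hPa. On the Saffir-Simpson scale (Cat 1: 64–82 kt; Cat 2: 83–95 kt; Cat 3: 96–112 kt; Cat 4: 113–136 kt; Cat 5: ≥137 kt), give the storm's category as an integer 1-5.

2

ΔP = 1010 − 956 = 54 hPa.
V ≈ 5.7 × 54^0.676 = 5.7 × 14.83 ≈ 85 kt.
85 kt falls in the Category 2 band.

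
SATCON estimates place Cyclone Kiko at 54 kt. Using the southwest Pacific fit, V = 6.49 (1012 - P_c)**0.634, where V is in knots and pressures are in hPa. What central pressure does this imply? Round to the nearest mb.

ΔP = (V / 6.49)^(1/0.634) = (54/6.49)^1.577.
54/6.49 = 8.320; 8.320^1.577 ≈ 28.27 mb.
P_c = 1012 − 28.27 = 983.73 ≈ 984 mb.

984 mb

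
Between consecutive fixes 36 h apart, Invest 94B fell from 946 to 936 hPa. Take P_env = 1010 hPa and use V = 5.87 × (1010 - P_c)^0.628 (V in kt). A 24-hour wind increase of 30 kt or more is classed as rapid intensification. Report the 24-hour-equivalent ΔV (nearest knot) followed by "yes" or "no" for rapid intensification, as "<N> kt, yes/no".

5 kt, no

V₁: ΔP = 64, V ≈ 5.87 × 64^0.628 ≈ 79.97 kt.
V₂: ΔP = 74, V ≈ 5.87 × 74^0.628 ≈ 87.60 kt.
ΔV over 36 h = 7.63 kt → 24 h equivalent = 7.63 × 24/36 ≈ 5.09 kt.
5 kt < 30 kt ⇒ not rapid intensification.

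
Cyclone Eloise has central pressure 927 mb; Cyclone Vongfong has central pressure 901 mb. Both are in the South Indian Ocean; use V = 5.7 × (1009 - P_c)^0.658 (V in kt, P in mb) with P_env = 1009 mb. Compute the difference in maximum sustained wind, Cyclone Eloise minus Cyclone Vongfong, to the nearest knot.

Cyclone Eloise: ΔP = 82; V ≈ 5.7 × 82^0.658 ≈ 103.55 kt.
Cyclone Vongfong: ΔP = 108; V ≈ 5.7 × 108^0.658 ≈ 124.13 kt.
Difference ≈ 103.55 − 124.13 = -20.58 → -21 kt.

-21 kt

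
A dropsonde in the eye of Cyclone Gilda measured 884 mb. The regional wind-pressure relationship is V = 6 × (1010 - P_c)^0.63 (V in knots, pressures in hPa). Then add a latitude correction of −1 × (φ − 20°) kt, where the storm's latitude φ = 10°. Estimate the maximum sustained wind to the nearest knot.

136 kt

ΔP = 1010 − 884 = 126 mb.
126^0.63 ≈ 21.049.
V ≈ 6 × 21.049 ≈ 126.3 kt.
Latitude correction: −1 × (10 − 20) = 10 kt.
Corrected V ≈ 136.3 kt → 136 kt.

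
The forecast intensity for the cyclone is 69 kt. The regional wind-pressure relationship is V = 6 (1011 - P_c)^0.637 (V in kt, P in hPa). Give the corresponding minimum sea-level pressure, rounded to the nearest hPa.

ΔP = (V / 6)^(1/0.637) = (69/6)^1.570.
69/6 = 11.500; 11.500^1.570 ≈ 46.25 hPa.
P_c = 1011 − 46.25 = 964.75 ≈ 965 hPa.

965 hPa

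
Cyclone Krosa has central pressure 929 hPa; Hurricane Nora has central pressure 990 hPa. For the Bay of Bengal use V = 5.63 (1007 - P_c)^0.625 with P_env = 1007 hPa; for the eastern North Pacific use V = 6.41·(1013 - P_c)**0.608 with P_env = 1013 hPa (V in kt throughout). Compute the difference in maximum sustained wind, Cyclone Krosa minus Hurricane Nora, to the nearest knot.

Cyclone Krosa: ΔP = 78; V ≈ 5.63 × 78^0.625 ≈ 85.72 kt.
Hurricane Nora: ΔP = 23; V ≈ 6.41 × 23^0.608 ≈ 43.13 kt.
Difference ≈ 85.72 − 43.13 = 42.59 → 43 kt.

43 kt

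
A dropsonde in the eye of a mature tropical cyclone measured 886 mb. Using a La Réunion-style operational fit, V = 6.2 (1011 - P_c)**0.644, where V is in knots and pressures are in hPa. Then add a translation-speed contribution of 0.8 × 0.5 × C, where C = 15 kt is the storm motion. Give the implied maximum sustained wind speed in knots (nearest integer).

ΔP = 1011 − 886 = 125 mb.
125^0.644 ≈ 22.408.
V ≈ 6.2 × 22.408 ≈ 138.9 kt.
Translation term: 0.8 × 0.5 × 15 = 6 kt.
Corrected V ≈ 144.9 kt → 145 kt.

145 kt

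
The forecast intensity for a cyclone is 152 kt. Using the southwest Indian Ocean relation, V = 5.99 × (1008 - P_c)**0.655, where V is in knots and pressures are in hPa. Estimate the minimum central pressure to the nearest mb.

869 mb

ΔP = (V / 5.99)^(1/0.655) = (152/5.99)^1.527.
152/5.99 = 25.376; 25.376^1.527 ≈ 139.36 mb.
P_c = 1008 − 139.36 = 868.64 ≈ 869 mb.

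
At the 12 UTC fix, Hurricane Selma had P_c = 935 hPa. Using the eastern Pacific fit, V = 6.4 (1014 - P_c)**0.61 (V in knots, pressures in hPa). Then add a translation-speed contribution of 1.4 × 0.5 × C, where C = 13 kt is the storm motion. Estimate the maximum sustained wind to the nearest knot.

ΔP = 1014 − 935 = 79 hPa.
79^0.61 ≈ 14.373.
V ≈ 6.4 × 14.373 ≈ 92.0 kt.
Translation term: 1.4 × 0.5 × 13 = 9.1 kt.
Corrected V ≈ 101.1 kt → 101 kt.

101 kt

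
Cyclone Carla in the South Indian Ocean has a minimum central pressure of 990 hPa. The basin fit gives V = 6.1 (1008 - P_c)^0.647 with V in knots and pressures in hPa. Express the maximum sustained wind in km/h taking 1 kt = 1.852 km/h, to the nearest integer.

ΔP = 1008 − 990 = 18 hPa.
V ≈ 6.1 × 18^0.647 = 6.1 × 6.489 ≈ 39.581 kt.
39.581 × 1.852 ≈ 73.30 km/h → 73 km/h.

73 km/h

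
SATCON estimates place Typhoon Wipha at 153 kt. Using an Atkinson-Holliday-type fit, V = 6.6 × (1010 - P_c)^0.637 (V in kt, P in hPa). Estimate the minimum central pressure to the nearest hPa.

ΔP = (V / 6.6)^(1/0.637) = (153/6.6)^1.570.
153/6.6 = 23.182; 23.182^1.570 ≈ 139.02 hPa.
P_c = 1010 − 139.02 = 870.98 ≈ 871 hPa.

871 hPa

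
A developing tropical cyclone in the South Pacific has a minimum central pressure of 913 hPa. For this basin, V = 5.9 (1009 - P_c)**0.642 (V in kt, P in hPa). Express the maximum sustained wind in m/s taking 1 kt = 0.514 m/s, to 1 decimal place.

56.8 m/s

ΔP = 1009 − 913 = 96 hPa.
V ≈ 5.9 × 96^0.642 = 5.9 × 18.733 ≈ 110.527 kt.
110.527 × 0.514 ≈ 56.81 m/s → 56.8 m/s.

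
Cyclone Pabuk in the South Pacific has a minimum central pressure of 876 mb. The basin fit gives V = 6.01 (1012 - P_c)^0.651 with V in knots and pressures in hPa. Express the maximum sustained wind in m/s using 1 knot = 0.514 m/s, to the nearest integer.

ΔP = 1012 − 876 = 136 mb.
V ≈ 6.01 × 136^0.651 = 6.01 × 24.487 ≈ 147.166 kt.
147.166 × 0.514 ≈ 75.64 m/s → 76 m/s.

76 m/s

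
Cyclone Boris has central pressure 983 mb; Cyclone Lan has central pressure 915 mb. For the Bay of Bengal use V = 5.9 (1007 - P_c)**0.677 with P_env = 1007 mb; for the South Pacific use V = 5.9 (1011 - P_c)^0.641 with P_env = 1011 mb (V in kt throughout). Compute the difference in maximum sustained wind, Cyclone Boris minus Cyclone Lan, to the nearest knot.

-59 kt

Cyclone Boris: ΔP = 24; V ≈ 5.9 × 24^0.677 ≈ 50.73 kt.
Cyclone Lan: ΔP = 96; V ≈ 5.9 × 96^0.641 ≈ 110.02 kt.
Difference ≈ 50.73 − 110.02 = -59.29 → -59 kt.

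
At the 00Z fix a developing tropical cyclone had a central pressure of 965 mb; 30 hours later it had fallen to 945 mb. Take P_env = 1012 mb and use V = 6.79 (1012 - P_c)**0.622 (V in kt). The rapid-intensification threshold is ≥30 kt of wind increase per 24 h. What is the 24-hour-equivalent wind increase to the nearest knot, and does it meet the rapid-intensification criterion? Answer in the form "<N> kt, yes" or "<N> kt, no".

15 kt, no

V₁: ΔP = 47, V ≈ 6.79 × 47^0.622 ≈ 74.46 kt.
V₂: ΔP = 67, V ≈ 6.79 × 67^0.622 ≈ 92.83 kt.
ΔV over 30 h = 18.37 kt → 24 h equivalent = 18.37 × 24/30 ≈ 14.70 kt.
15 kt < 30 kt ⇒ not rapid intensification.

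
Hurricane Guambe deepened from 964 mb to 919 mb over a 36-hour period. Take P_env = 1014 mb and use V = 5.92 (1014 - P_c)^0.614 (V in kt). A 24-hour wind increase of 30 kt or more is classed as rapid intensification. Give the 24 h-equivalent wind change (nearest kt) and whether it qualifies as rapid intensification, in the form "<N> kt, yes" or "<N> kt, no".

21 kt, no

V₁: ΔP = 50, V ≈ 5.92 × 50^0.614 ≈ 65.39 kt.
V₂: ΔP = 95, V ≈ 5.92 × 95^0.614 ≈ 96.97 kt.
ΔV over 36 h = 31.58 kt → 24 h equivalent = 31.58 × 24/36 ≈ 21.05 kt.
21 kt < 30 kt ⇒ not rapid intensification.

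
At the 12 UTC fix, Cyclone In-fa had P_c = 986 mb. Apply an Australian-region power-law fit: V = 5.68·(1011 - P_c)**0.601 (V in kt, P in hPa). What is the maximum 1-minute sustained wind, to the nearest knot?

39 kt

ΔP = 1011 − 986 = 25 mb.
25^0.601 ≈ 6.921.
V ≈ 5.68 × 6.921 ≈ 39.3 kt.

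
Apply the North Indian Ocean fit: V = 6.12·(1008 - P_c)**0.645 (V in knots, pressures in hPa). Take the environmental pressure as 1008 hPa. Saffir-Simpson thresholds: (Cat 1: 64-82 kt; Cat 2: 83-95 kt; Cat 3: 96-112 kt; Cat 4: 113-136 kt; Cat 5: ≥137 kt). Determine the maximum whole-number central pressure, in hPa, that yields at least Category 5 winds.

884 hPa

Category 5 begins at V = 137 kt.
Required ΔP = (137/6.12)^(1/0.645) = 22.386^1.550 ≈ 123.87 hPa.
P_c ≤ 1008 − 123.87 = 884.13, so the highest integer P_c is 884 hPa.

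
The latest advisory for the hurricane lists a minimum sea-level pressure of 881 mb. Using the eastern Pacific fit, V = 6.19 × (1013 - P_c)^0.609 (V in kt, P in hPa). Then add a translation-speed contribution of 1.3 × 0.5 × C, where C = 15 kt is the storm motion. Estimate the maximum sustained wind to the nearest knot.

131 kt

ΔP = 1013 − 881 = 132 mb.
132^0.609 ≈ 19.563.
V ≈ 6.19 × 19.563 ≈ 121.1 kt.
Translation term: 1.3 × 0.5 × 15 = 9.75 kt.
Corrected V ≈ 130.85 kt → 131 kt.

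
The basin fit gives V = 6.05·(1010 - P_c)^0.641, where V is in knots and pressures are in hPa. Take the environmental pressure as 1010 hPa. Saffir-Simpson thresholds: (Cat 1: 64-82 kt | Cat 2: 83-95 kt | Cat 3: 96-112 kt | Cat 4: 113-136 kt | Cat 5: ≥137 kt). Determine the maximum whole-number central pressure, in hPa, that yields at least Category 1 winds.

Category 1 begins at V = 64 kt.
Required ΔP = (64/6.05)^(1/0.641) = 10.579^1.560 ≈ 39.64 hPa.
P_c ≤ 1010 − 39.64 = 970.36, so the highest integer P_c is 970 hPa.

970 hPa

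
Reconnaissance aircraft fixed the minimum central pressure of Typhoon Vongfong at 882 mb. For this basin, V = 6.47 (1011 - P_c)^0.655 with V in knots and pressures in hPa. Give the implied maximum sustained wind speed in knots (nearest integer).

ΔP = 1011 − 882 = 129 mb.
129^0.655 ≈ 24.123.
V ≈ 6.47 × 24.123 ≈ 156.1 kt.

156 kt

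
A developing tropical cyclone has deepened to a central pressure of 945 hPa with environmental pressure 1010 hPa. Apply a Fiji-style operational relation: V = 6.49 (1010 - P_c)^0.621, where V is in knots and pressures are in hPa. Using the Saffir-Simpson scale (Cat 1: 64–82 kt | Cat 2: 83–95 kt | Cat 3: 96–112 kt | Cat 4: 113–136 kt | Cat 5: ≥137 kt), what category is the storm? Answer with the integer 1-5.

2

ΔP = 1010 − 945 = 65 hPa.
V ≈ 6.49 × 65^0.621 = 6.49 × 13.36 ≈ 87 kt.
87 kt falls in the Category 2 band.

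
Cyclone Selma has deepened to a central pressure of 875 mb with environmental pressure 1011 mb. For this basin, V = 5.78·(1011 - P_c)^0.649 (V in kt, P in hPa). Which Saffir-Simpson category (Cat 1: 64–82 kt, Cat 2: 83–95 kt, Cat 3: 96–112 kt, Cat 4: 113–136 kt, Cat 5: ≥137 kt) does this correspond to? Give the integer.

ΔP = 1011 − 875 = 136 mb.
V ≈ 5.78 × 136^0.649 = 5.78 × 24.25 ≈ 140 kt.
140 kt falls in the Category 5 band.

5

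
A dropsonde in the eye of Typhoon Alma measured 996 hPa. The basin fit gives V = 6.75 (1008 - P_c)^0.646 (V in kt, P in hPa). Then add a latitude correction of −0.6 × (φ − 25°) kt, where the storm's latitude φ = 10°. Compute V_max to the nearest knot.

43 kt

ΔP = 1008 − 996 = 12 hPa.
12^0.646 ≈ 4.979.
V ≈ 6.75 × 4.979 ≈ 33.6 kt.
Latitude correction: −0.6 × (10 − 25) = 9 kt.
Corrected V ≈ 42.6 kt → 43 kt.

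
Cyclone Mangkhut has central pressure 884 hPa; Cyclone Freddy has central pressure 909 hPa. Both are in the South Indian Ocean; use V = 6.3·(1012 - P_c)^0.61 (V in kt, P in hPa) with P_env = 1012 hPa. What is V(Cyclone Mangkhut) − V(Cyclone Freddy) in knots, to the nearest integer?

Cyclone Mangkhut: ΔP = 128; V ≈ 6.3 × 128^0.61 ≈ 121.55 kt.
Cyclone Freddy: ΔP = 103; V ≈ 6.3 × 103^0.61 ≈ 106.46 kt.
Difference ≈ 121.55 − 106.46 = 15.09 → 15 kt.

15 kt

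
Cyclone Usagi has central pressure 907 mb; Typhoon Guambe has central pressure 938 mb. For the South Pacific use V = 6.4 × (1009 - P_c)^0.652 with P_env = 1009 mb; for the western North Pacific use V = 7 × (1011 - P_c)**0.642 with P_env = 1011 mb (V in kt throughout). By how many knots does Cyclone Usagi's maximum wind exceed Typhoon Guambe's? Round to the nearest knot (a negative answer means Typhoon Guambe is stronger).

Cyclone Usagi: ΔP = 102; V ≈ 6.4 × 102^0.652 ≈ 130.55 kt.
Typhoon Guambe: ΔP = 73; V ≈ 7 × 73^0.642 ≈ 109.99 kt.
Difference ≈ 130.55 − 109.99 = 20.56 → 21 kt.

21 kt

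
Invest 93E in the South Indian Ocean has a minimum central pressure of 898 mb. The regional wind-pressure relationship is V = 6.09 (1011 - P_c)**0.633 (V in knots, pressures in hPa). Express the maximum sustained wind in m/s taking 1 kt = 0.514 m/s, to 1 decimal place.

ΔP = 1011 − 898 = 113 mb.
V ≈ 6.09 × 113^0.633 = 6.09 × 19.934 ≈ 121.399 kt.
121.399 × 0.514 ≈ 62.40 m/s → 62.4 m/s.

62.4 m/s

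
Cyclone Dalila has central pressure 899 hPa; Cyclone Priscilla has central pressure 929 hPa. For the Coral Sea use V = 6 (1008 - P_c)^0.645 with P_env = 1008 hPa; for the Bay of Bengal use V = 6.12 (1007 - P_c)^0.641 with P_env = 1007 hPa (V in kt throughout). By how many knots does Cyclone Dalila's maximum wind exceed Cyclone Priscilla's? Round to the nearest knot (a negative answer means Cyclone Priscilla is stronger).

24 kt

Cyclone Dalila: ΔP = 109; V ≈ 6 × 109^0.645 ≈ 123.68 kt.
Cyclone Priscilla: ΔP = 78; V ≈ 6.12 × 78^0.641 ≈ 99.90 kt.
Difference ≈ 123.68 − 99.90 = 23.78 → 24 kt.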